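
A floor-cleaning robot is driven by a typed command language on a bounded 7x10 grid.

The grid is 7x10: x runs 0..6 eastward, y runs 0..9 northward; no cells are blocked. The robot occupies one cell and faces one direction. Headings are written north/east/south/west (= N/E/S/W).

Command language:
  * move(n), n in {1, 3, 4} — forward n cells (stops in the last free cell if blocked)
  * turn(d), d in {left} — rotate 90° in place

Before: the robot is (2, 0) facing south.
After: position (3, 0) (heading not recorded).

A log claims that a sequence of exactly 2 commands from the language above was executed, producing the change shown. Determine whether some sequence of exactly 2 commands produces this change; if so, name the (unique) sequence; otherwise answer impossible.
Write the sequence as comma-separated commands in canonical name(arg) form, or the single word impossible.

turn(left), move(1)

key: running move(1) before turn(left) would end elsewhere — order is forced
t0: (2, 0) facing south
t=1 turn(left) ⇒ (2, 0) facing east
t=2 move(1) ⇒ (3, 0) facing east
all 16 alternatives checked — unique.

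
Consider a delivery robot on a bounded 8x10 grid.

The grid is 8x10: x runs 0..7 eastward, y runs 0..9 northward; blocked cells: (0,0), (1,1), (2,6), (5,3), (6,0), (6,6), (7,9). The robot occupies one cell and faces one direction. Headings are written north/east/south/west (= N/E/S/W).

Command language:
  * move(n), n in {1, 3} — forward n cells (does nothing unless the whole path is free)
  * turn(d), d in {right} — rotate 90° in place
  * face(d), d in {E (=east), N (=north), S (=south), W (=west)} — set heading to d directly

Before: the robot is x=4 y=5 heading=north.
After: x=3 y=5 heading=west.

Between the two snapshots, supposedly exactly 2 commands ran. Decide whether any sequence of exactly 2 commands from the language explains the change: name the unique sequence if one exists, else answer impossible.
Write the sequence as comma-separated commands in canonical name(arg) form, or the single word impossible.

face(W), move(1)

key: order matters: swapping face(W) and move(1) lands elsewhere
initial: x=4 y=5 heading=north
1. face(W) → x=4 y=5 heading=west
2. move(1) → x=3 y=5 heading=west
uniquely the one of 49 2-step routes that fits.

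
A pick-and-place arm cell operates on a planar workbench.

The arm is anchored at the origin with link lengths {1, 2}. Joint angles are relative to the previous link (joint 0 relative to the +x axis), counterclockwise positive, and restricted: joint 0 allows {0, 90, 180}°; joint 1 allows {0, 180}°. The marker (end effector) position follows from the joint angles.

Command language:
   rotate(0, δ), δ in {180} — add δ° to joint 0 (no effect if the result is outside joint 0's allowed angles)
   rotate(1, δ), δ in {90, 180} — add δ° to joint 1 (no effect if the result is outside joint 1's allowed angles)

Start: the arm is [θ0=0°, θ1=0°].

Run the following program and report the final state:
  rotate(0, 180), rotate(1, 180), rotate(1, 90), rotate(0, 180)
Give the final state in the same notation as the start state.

[θ0=0°, θ1=180°]

from: [θ0=0°, θ1=0°]
t=1 rotate(0, 180) ⇒ [θ0=180°, θ1=0°]
t=2 rotate(1, 180) ⇒ [θ0=180°, θ1=180°]
t=3 rotate(1, 90) ⇒ [θ0=180°, θ1=180°]
t=4 rotate(0, 180) ⇒ [θ0=0°, θ1=180°]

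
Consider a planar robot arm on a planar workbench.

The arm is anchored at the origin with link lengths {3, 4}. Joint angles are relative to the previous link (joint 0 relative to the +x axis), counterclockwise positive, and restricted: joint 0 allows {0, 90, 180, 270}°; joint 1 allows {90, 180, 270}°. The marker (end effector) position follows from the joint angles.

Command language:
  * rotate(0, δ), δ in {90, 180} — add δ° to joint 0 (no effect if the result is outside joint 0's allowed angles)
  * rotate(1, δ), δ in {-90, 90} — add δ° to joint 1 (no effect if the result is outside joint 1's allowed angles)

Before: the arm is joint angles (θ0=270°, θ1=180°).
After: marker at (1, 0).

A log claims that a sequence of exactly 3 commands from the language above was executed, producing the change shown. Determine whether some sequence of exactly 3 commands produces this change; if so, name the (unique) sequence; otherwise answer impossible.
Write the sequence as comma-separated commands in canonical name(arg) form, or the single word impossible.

rotate(0, 90), rotate(0, 90), rotate(0, 90)

begin: joint angles (θ0=270°, θ1=180°)
step 1 (rotate(0, 90)): joint angles (θ0=0°, θ1=180°)
step 2 (rotate(0, 90)): joint angles (θ0=90°, θ1=180°)
step 3 (rotate(0, 90)): joint angles (θ0=180°, θ1=180°)
no rival 3-sequence matches.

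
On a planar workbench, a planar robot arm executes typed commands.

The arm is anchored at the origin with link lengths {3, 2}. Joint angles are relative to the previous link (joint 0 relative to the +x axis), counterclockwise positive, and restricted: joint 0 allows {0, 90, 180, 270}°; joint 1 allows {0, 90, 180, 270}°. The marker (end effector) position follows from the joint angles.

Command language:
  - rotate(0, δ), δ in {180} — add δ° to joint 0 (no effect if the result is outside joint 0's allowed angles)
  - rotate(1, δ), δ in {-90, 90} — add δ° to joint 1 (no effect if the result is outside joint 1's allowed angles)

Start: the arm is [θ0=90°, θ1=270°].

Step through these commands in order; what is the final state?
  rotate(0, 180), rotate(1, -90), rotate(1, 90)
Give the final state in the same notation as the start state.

[θ0=270°, θ1=270°]

start: [θ0=90°, θ1=270°]
t=1 rotate(0, 180) ⇒ [θ0=270°, θ1=270°]
t=2 rotate(1, -90) ⇒ [θ0=270°, θ1=180°]
t=3 rotate(1, 90) ⇒ [θ0=270°, θ1=270°]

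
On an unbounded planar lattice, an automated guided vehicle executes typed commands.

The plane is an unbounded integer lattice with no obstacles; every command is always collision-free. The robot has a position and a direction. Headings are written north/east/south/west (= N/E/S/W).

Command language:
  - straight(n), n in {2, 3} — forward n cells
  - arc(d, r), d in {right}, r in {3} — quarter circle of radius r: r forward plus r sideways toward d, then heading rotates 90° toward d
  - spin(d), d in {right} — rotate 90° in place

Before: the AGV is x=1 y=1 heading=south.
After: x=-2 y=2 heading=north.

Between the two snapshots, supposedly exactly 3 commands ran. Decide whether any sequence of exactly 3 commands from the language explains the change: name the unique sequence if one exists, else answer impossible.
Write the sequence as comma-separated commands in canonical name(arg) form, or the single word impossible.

straight(2), spin(right), arc(right, 3)

key: cell and facing (now N) both changed — the 3 commands mix motion and turning
start: x=1 y=1 heading=south
1. straight(2) → x=1 y=-1 heading=south
2. spin(right) → x=1 y=-1 heading=west
3. arc(right, 3) → x=-2 y=2 heading=north
no rival 3-sequence matches.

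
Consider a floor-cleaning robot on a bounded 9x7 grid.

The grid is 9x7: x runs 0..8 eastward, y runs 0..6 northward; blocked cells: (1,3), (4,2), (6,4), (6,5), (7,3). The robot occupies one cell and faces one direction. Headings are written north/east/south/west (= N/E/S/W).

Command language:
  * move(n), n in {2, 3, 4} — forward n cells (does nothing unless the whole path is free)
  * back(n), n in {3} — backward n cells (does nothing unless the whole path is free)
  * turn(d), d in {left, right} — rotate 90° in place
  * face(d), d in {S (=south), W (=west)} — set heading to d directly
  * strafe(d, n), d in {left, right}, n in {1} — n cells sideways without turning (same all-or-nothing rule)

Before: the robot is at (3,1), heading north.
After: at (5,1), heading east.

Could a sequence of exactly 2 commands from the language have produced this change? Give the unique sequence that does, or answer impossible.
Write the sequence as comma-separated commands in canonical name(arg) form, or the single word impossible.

key: running move(2) before turn(right) would end elsewhere — order is forced
begin: at (3,1), heading north
t=1 turn(right) ⇒ at (3,1), heading east
t=2 move(2) ⇒ at (5,1), heading east
no rival 2-sequence matches.

turn(right), move(2)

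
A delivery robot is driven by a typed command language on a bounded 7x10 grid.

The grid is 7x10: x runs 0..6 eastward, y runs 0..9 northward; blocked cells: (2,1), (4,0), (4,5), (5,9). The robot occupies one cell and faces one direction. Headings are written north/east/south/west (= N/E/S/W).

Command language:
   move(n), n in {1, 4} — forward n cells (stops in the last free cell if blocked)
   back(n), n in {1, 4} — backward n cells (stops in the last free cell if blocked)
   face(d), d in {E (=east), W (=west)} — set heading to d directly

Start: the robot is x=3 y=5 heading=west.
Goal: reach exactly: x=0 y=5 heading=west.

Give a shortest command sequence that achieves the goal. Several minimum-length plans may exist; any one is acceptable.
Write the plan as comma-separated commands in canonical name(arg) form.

move(4)

start: x=3 y=5 heading=west
1. move(4) → x=0 y=5 heading=west
shorter routes all fall short; 1 is best.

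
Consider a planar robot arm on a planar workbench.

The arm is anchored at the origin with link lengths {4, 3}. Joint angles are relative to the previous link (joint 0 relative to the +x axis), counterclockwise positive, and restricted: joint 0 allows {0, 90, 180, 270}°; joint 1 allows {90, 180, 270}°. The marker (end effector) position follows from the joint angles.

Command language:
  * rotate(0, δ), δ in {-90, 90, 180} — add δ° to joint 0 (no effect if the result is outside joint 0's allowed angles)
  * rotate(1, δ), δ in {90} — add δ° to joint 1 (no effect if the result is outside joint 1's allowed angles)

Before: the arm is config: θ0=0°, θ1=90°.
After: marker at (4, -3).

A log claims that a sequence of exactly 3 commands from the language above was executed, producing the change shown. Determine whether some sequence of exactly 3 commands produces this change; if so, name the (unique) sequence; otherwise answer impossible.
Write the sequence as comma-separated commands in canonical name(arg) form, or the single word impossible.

rotate(1, 90), rotate(1, 90), rotate(1, 90)

start: config: θ0=0°, θ1=90°
[1] after rotate(1, 90): config: θ0=0°, θ1=180°
[2] after rotate(1, 90): config: θ0=0°, θ1=270°
[3] after rotate(1, 90): config: θ0=0°, θ1=270°
uniquely the one of 64 3-step routes that fits.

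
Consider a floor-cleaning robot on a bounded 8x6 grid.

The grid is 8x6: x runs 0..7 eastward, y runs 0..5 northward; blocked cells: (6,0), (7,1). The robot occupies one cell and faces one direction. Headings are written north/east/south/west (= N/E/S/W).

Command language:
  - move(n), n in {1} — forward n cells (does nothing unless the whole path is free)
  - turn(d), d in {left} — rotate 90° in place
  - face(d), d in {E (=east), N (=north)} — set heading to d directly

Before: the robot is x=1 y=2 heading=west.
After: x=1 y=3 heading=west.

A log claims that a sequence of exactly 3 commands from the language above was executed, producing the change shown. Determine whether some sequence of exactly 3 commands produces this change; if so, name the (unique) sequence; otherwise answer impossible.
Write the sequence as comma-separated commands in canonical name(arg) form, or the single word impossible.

key: order matters: swapping face(N) and turn(left) lands elsewhere
from: x=1 y=2 heading=west
[1] after face(N): x=1 y=2 heading=north
[2] after move(1): x=1 y=3 heading=north
[3] after turn(left): x=1 y=3 heading=west
no other 3-command option fits: unique.

face(N), move(1), turn(left)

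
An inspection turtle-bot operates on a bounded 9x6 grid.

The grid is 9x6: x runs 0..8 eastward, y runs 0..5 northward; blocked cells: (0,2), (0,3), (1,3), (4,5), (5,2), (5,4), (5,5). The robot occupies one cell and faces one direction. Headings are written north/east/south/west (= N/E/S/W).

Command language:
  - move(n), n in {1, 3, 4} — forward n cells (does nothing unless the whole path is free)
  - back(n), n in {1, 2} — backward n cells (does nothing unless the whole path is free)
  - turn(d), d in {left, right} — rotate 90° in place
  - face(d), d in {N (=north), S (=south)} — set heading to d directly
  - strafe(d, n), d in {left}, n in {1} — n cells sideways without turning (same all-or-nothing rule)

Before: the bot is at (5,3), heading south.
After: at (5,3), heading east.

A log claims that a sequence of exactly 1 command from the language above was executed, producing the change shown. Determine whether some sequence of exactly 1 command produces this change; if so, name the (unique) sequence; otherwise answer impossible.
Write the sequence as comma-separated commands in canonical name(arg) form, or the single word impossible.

turn(left)

key: (5,3) unchanged — the single command moves nothing
begin: at (5,3), heading south
[1] after turn(left): at (5,3), heading east
uniquely the one of 10 1-step routes that fits.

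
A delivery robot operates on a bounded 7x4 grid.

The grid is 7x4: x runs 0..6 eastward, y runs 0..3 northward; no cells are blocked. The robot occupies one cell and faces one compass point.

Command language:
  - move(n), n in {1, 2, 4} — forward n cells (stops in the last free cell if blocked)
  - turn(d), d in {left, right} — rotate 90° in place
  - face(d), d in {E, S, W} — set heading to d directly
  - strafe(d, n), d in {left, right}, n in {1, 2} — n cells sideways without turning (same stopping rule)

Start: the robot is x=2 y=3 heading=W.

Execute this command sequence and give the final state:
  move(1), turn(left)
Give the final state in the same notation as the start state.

start: x=2 y=3 heading=W
step 1 (move(1)): x=1 y=3 heading=W
step 2 (turn(left)): x=1 y=3 heading=S

x=1 y=3 heading=S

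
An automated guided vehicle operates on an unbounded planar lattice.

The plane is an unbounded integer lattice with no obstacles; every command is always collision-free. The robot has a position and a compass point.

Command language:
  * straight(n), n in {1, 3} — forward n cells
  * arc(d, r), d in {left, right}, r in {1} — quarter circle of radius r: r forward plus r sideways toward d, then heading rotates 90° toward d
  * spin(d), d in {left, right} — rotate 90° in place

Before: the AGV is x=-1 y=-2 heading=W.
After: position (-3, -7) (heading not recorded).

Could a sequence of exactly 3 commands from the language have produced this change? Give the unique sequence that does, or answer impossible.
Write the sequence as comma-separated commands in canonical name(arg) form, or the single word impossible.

arc(left, 1), straight(3), arc(right, 1)

key: order matters: swapping arc(left, 1) and arc(right, 1) lands elsewhere
t0: x=-1 y=-2 heading=W
t=1 arc(left, 1) ⇒ x=-2 y=-3 heading=S
t=2 straight(3) ⇒ x=-2 y=-6 heading=S
t=3 arc(right, 1) ⇒ x=-3 y=-7 heading=W
all 216 alternatives checked — unique.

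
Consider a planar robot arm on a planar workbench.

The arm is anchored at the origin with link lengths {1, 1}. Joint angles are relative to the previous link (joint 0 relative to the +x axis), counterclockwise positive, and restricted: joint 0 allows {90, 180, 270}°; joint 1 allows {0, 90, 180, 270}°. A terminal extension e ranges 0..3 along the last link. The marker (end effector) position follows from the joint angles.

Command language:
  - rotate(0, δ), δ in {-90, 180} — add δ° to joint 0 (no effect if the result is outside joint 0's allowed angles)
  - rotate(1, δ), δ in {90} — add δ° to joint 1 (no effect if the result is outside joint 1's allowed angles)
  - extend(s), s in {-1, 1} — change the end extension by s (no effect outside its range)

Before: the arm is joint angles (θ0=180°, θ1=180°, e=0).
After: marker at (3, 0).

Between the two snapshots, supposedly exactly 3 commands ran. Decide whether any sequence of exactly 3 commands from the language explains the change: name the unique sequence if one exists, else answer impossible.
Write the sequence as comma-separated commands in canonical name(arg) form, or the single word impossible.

initial: joint angles (θ0=180°, θ1=180°, e=0)
step 1 (extend(1)): joint angles (θ0=180°, θ1=180°, e=1)
step 2 (extend(1)): joint angles (θ0=180°, θ1=180°, e=2)
step 3 (extend(1)): joint angles (θ0=180°, θ1=180°, e=3)
all 125 alternatives checked — unique.

extend(1), extend(1), extend(1)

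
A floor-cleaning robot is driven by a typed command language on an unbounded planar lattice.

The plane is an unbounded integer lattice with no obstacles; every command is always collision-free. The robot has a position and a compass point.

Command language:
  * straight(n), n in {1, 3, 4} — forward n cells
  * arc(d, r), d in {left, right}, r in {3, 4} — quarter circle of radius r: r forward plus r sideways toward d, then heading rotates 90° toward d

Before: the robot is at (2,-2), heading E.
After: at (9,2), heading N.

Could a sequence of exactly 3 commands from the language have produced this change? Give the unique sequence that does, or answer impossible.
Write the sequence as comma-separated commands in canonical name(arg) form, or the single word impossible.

straight(4), arc(left, 3), straight(1)

key: cell and facing (now N) both changed — the 3 commands mix motion and turning
start: at (2,-2), heading E
step 1 (straight(4)): at (6,-2), heading E
step 2 (arc(left, 3)): at (9,1), heading N
step 3 (straight(1)): at (9,2), heading N
no other 3-command option fits: unique.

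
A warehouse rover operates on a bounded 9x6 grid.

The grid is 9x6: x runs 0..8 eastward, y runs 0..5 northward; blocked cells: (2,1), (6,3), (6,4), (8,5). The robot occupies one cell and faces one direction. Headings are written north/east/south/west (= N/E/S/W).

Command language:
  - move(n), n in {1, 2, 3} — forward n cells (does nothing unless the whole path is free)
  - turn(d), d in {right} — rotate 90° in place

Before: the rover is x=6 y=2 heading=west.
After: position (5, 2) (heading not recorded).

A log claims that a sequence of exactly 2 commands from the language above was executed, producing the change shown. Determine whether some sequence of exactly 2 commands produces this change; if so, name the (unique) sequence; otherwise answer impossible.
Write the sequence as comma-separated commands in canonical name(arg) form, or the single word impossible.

key: order matters: swapping move(1) and turn(right) lands elsewhere
from: x=6 y=2 heading=west
[1] after move(1): x=5 y=2 heading=west
[2] after turn(right): x=5 y=2 heading=north
no other 2-command option fits: unique.

move(1), turn(right)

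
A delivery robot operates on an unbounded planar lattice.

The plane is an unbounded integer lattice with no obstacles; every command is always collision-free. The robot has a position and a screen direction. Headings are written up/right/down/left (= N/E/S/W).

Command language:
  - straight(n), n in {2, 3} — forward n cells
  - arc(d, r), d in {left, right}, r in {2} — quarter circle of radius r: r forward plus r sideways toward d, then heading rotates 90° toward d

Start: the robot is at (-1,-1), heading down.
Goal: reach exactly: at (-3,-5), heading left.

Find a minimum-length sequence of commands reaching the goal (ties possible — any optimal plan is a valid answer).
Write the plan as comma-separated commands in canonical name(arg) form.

straight(2), arc(right, 2)

initial: at (-1,-1), heading down
step 1 (straight(2)): at (-1,-3), heading down
step 2 (arc(right, 2)): at (-3,-5), heading left
minimal: 2 command(s), checked below 2.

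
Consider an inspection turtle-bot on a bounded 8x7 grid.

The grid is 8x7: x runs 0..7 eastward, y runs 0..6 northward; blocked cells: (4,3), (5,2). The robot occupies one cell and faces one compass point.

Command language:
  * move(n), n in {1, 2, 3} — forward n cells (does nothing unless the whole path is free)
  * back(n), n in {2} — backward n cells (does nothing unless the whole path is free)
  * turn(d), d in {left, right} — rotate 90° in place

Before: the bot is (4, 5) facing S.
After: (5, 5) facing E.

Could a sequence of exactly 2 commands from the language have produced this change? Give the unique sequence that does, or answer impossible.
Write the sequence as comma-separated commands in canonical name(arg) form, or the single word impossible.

key: order matters: swapping turn(left) and move(1) lands elsewhere
t0: (4, 5) facing S
[1] after turn(left): (4, 5) facing E
[2] after move(1): (5, 5) facing E
uniquely the one of 36 2-step routes that fits.

turn(left), move(1)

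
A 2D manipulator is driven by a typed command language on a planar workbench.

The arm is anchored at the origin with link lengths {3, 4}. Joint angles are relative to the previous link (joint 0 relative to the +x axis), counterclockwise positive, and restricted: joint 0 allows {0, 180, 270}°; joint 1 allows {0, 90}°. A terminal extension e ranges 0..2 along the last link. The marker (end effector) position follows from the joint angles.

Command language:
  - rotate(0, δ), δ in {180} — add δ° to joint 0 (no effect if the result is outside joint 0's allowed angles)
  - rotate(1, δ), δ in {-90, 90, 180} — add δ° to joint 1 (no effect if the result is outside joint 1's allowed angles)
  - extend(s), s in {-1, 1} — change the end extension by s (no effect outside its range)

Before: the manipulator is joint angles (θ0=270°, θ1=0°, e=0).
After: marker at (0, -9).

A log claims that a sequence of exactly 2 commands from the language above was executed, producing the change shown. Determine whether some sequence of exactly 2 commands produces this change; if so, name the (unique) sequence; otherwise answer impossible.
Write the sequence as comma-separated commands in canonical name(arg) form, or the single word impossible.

extend(1), extend(1)

t0: joint angles (θ0=270°, θ1=0°, e=0)
[1] after extend(1): joint angles (θ0=270°, θ1=0°, e=1)
[2] after extend(1): joint angles (θ0=270°, θ1=0°, e=2)
all 36 alternatives checked — unique.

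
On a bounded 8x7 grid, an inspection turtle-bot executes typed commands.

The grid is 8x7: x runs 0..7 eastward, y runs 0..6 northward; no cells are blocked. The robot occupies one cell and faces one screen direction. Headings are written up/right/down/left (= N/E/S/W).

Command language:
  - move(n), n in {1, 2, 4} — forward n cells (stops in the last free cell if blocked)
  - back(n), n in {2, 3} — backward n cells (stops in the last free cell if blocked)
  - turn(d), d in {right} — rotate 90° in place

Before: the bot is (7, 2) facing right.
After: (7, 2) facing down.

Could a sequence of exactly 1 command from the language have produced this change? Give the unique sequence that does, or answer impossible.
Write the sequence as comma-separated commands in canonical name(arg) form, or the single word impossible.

key: (7,2) unchanged — the single command moves nothing
start: (7, 2) facing right
t=1 turn(right) ⇒ (7, 2) facing down
all 6 alternatives checked — unique.

turn(right)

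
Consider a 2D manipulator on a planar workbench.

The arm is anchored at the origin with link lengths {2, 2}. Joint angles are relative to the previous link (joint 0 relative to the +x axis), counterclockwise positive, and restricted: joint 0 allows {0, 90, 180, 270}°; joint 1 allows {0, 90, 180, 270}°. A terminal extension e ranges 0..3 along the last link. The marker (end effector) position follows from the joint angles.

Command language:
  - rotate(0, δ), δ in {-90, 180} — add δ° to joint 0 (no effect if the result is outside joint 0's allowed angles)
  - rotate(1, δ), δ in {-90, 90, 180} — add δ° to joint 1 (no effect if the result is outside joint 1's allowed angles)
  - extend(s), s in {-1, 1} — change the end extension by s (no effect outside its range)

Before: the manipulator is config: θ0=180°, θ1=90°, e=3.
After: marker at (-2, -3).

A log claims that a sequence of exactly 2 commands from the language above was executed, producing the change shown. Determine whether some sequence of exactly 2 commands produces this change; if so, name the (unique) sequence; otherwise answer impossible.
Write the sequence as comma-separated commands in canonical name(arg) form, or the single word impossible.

start: config: θ0=180°, θ1=90°, e=3
t=1 extend(-1) ⇒ config: θ0=180°, θ1=90°, e=2
t=2 extend(-1) ⇒ config: θ0=180°, θ1=90°, e=1
no rival 2-sequence matches.

extend(-1), extend(-1)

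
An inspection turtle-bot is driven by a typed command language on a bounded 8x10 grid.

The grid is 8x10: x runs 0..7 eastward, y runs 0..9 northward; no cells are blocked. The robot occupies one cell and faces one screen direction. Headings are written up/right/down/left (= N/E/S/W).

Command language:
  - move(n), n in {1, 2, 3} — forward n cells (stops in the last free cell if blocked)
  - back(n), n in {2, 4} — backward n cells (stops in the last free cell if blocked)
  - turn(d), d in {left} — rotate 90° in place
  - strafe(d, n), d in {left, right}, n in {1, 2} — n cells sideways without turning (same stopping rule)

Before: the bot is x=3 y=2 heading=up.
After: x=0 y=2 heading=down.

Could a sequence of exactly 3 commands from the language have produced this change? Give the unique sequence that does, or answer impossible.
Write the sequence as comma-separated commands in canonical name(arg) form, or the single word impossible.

key: cell and facing (now S) both changed — the 3 commands mix motion and turning
initial: x=3 y=2 heading=up
t=1 turn(left) ⇒ x=3 y=2 heading=left
t=2 move(3) ⇒ x=0 y=2 heading=left
t=3 turn(left) ⇒ x=0 y=2 heading=down
uniquely the one of 1000 3-step routes that fits.

turn(left), move(3), turn(left)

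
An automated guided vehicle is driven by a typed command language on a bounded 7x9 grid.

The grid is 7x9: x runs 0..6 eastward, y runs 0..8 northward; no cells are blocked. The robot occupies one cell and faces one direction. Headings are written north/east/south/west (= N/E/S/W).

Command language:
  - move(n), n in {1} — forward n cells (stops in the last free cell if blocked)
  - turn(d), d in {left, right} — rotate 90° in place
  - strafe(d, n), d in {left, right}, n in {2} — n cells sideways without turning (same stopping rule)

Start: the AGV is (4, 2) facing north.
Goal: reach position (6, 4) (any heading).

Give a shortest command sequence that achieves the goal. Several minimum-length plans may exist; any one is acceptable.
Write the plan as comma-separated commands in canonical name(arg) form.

from: (4, 2) facing north
1. strafe(right, 2) → (6, 2) facing north
2. turn(left) → (6, 2) facing west
3. strafe(right, 2) → (6, 4) facing west
shorter routes all fall short; 3 is best.

strafe(right, 2), turn(left), strafe(right, 2)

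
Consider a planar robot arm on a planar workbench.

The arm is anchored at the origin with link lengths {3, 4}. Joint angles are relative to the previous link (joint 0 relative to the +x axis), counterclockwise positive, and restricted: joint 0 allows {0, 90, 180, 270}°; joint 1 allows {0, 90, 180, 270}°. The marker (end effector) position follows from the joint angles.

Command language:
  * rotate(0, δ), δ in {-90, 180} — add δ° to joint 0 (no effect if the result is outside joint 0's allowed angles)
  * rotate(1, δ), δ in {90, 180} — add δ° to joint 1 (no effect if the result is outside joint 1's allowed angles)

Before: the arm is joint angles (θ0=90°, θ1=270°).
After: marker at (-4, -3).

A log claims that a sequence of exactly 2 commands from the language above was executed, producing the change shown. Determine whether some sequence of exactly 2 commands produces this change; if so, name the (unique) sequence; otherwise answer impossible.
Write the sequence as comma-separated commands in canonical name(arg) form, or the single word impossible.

t0: joint angles (θ0=90°, θ1=270°)
step 1 (rotate(0, -90)): joint angles (θ0=0°, θ1=270°)
step 2 (rotate(0, -90)): joint angles (θ0=270°, θ1=270°)
all 16 alternatives checked — unique.

rotate(0, -90), rotate(0, -90)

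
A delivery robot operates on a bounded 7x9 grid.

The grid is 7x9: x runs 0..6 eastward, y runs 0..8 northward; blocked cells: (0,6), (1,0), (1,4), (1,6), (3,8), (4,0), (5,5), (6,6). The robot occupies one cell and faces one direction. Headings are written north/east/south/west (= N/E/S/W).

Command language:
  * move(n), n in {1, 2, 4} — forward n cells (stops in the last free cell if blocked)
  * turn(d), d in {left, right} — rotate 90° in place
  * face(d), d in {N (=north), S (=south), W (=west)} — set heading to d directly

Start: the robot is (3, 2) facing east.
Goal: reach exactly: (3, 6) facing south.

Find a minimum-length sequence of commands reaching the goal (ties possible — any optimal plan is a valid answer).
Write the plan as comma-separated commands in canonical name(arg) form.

t0: (3, 2) facing east
[1] after face(N): (3, 2) facing north
[2] after move(4): (3, 6) facing north
[3] after face(S): (3, 6) facing south
shorter routes all fall short; 3 is best.

face(N), move(4), face(S)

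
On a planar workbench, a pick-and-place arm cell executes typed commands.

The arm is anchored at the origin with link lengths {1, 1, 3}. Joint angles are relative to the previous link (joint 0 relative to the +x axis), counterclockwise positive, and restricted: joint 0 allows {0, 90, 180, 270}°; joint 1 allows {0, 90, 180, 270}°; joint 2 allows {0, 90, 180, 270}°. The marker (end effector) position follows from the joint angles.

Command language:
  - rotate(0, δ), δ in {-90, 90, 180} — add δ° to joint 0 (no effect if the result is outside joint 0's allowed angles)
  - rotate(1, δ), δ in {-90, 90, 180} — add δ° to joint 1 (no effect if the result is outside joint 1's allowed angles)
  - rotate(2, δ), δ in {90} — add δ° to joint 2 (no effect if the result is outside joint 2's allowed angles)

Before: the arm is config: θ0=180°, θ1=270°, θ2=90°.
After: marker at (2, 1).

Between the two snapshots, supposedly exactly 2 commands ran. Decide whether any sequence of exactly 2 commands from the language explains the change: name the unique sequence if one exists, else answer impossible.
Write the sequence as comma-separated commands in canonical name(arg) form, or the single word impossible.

rotate(2, 90), rotate(2, 90)

start: config: θ0=180°, θ1=270°, θ2=90°
t=1 rotate(2, 90) ⇒ config: θ0=180°, θ1=270°, θ2=180°
t=2 rotate(2, 90) ⇒ config: θ0=180°, θ1=270°, θ2=270°
all 49 alternatives checked — unique.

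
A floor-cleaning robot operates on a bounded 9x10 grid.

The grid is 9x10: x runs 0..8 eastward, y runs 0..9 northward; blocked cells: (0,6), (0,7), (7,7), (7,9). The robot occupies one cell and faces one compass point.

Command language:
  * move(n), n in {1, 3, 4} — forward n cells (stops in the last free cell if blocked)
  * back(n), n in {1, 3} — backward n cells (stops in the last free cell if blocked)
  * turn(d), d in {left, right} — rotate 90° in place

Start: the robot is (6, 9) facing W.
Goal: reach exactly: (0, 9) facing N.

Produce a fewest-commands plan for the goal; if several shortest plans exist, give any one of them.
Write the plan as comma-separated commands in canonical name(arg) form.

move(4), move(4), turn(right)

start: (6, 9) facing W
[1] after move(4): (2, 9) facing W
[2] after move(4): (0, 9) facing W
[3] after turn(right): (0, 9) facing N
shorter routes all fall short; 3 is best.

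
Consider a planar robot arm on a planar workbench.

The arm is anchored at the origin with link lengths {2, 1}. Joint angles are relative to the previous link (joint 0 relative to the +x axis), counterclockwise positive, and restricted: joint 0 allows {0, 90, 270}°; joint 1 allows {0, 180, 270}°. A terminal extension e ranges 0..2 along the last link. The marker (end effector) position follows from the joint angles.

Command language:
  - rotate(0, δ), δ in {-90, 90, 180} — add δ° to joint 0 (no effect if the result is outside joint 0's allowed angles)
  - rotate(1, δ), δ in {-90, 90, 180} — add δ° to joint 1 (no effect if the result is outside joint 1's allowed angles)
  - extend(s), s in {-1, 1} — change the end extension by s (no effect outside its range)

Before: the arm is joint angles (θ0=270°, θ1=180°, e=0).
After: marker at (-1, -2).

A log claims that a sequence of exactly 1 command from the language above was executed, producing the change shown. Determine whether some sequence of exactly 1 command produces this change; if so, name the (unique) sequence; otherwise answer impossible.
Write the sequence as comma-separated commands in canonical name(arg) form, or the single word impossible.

rotate(1, 90)

t0: joint angles (θ0=270°, θ1=180°, e=0)
[1] after rotate(1, 90): joint angles (θ0=270°, θ1=270°, e=0)
no other 1-command option fits: unique.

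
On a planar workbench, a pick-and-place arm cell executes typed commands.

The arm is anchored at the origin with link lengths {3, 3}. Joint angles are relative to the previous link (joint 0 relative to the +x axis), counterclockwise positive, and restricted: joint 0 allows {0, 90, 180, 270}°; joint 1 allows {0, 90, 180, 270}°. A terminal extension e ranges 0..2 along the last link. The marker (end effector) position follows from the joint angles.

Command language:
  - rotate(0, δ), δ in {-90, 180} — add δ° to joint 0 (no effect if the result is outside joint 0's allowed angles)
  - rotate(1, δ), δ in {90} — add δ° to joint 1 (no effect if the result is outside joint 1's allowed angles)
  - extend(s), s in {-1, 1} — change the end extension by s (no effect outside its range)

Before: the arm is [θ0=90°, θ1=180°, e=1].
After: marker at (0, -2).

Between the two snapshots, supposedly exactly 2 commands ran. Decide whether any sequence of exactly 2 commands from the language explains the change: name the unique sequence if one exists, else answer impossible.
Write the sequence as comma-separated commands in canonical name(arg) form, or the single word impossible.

start: [θ0=90°, θ1=180°, e=1]
1. extend(1) → [θ0=90°, θ1=180°, e=2]
2. extend(1) → [θ0=90°, θ1=180°, e=2]
no rival 2-sequence matches.

extend(1), extend(1)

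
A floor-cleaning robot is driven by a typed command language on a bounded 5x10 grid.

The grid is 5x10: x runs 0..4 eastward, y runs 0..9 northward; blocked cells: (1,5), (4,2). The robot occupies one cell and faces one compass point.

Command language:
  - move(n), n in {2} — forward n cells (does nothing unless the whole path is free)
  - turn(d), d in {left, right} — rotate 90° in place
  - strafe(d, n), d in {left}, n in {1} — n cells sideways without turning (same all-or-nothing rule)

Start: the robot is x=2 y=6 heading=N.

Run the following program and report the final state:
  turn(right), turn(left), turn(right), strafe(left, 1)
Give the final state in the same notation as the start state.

x=2 y=7 heading=E

begin: x=2 y=6 heading=N
[1] after turn(right): x=2 y=6 heading=E
[2] after turn(left): x=2 y=6 heading=N
[3] after turn(right): x=2 y=6 heading=E
[4] after strafe(left, 1): x=2 y=7 heading=E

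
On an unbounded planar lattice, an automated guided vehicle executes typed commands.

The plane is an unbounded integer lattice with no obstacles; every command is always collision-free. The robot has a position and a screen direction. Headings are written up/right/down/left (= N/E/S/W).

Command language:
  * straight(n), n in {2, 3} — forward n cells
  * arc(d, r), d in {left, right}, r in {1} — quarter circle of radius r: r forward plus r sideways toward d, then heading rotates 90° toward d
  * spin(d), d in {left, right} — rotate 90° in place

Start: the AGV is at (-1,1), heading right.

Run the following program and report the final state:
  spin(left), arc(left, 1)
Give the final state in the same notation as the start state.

start: at (-1,1), heading right
1. spin(left) → at (-1,1), heading up
2. arc(left, 1) → at (-2,2), heading left

at (-2,2), heading left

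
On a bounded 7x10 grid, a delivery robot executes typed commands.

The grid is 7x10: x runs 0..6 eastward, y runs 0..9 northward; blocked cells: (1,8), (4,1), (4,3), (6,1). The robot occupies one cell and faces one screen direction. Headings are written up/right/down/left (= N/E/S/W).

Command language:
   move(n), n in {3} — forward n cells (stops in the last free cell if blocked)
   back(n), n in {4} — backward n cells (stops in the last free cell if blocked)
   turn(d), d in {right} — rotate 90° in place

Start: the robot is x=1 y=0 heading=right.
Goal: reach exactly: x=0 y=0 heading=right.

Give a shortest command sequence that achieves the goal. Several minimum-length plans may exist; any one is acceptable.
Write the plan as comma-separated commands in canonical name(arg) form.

t0: x=1 y=0 heading=right
step 1 (back(4)): x=0 y=0 heading=right
nothing shorter than 1 reaches the goal.

back(4)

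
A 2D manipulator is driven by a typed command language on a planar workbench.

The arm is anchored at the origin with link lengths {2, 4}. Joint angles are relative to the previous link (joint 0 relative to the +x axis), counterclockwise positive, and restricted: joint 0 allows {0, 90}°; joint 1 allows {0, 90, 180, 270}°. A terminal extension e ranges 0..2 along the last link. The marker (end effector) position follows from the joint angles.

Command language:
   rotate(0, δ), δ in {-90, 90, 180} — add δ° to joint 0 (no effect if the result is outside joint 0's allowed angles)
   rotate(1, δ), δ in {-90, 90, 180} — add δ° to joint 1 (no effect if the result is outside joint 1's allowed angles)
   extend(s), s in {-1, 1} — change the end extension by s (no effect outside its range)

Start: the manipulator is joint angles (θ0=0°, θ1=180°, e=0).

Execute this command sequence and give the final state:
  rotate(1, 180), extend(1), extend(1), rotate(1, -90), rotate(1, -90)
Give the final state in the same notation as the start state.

joint angles (θ0=0°, θ1=180°, e=2)

from: joint angles (θ0=0°, θ1=180°, e=0)
t=1 rotate(1, 180) ⇒ joint angles (θ0=0°, θ1=0°, e=0)
t=2 extend(1) ⇒ joint angles (θ0=0°, θ1=0°, e=1)
t=3 extend(1) ⇒ joint angles (θ0=0°, θ1=0°, e=2)
t=4 rotate(1, -90) ⇒ joint angles (θ0=0°, θ1=270°, e=2)
t=5 rotate(1, -90) ⇒ joint angles (θ0=0°, θ1=180°, e=2)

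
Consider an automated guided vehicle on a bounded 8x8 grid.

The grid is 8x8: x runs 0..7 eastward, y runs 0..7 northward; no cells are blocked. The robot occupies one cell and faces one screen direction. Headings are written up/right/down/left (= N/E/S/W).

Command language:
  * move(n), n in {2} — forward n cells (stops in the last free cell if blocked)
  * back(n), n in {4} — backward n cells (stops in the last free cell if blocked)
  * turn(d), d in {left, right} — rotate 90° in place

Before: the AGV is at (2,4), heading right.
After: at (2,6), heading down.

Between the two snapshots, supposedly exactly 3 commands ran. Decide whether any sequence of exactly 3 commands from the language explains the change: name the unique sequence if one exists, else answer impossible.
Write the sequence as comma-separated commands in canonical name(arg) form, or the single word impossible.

turn(right), move(2), back(4)

key: order matters: swapping turn(right) and back(4) lands elsewhere
start: at (2,4), heading right
[1] after turn(right): at (2,4), heading down
[2] after move(2): at (2,2), heading down
[3] after back(4): at (2,6), heading down
all 64 alternatives checked — unique.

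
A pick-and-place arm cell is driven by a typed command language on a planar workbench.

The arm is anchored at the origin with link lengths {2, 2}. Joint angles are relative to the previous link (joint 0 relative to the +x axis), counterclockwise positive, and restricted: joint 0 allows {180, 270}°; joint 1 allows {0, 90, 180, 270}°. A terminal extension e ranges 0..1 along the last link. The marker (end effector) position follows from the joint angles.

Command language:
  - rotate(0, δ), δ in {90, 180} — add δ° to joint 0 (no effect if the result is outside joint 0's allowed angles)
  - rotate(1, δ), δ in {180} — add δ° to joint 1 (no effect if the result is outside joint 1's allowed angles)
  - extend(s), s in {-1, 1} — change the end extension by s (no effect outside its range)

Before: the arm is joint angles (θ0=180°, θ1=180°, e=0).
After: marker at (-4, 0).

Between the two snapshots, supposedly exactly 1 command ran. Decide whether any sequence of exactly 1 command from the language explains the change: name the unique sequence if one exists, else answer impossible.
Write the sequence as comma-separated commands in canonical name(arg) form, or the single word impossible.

begin: joint angles (θ0=180°, θ1=180°, e=0)
step 1 (rotate(1, 180)): joint angles (θ0=180°, θ1=0°, e=0)
no rival 1-sequence matches.

rotate(1, 180)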